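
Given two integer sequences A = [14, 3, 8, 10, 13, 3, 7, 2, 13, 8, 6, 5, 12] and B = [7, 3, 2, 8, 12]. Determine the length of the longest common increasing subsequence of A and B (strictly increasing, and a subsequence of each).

3

A longest common strictly increasing subsequence is 3, 8, 12 (length 3); it appears in order in both A and B, and no longer such subsequence exists.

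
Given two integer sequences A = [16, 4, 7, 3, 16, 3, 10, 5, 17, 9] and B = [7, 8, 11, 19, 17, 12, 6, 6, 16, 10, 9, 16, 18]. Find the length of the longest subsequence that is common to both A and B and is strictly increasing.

2

A longest common strictly increasing subsequence is 7, 17 (length 2); it appears in order in both A and B, and no longer such subsequence exists.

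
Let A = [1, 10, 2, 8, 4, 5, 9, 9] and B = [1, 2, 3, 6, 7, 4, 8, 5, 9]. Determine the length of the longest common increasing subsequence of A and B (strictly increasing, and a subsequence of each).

For each value that appears in both, track the longest common increasing run ending there.
The best achievable length is 5; one witness is 1, 2, 4, 5, 9 (A-positions 1,3,5,6,7, B-positions 1,2,6,8,9).

5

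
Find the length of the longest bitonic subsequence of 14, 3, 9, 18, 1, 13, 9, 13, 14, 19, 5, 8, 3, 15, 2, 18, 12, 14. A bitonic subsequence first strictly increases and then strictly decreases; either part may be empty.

8

One longest bitonic subsequence is 3, 9, 18, 13, 9, 8, 3, 2 (positions 2,3,4,6,7,12,13,15): it rises to 18 then falls. Length 8 is optimal.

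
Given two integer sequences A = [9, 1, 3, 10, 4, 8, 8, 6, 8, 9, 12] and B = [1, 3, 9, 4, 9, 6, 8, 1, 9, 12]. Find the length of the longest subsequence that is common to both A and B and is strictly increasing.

A longest common strictly increasing subsequence is 1, 3, 4, 6, 8, 9, 12 (length 7); it appears in order in both A and B, and no longer such subsequence exists.

7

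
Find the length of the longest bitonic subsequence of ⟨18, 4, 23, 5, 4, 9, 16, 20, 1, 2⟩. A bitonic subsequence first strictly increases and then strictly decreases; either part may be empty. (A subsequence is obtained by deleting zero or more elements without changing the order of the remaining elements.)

6

Let inc[i] be the LIS ending at i and dec[i] the longest strictly decreasing subsequence starting at i. inc = [1, 1, 2, 2, 1, 3, 4, 5, 1, 2], dec = [4, 2, 4, 3, 2, 2, 2, 2, 1, 1].
max_i inc[i]+dec[i]−1 = 6, with one witness 4, 5, 9, 16, 20, 2.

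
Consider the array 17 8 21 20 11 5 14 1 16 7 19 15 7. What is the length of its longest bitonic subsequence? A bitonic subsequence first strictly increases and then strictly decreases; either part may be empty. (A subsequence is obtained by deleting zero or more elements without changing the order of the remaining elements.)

Let inc[i] be the LIS ending at i and dec[i] the longest strictly decreasing subsequence starting at i. inc = [1, 1, 2, 2, 2, 1, 3, 1, 4, 2, 5, 4, 2], dec = [4, 3, 5, 4, 3, 2, 2, 1, 3, 1, 3, 2, 1].
max_i inc[i]+dec[i]−1 = 7, with one witness 8, 11, 14, 16, 19, 15, 7.

7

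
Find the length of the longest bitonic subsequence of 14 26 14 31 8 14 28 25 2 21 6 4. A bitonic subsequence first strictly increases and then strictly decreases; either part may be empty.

One longest bitonic subsequence is 14, 26, 31, 28, 25, 21, 6, 4 (positions 1,2,4,7,8,10,11,12): it rises to 31 then falls. Length 8 is optimal.

8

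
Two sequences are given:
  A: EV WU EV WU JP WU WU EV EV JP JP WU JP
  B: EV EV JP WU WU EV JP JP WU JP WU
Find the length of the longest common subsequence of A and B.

10

Backtracking the LCS table gives one alignment: EV (A1,B1) → EV (A3,B2) → JP (A5,B3) → WU (A6,B4) → WU (A7,B5) → EV (A9,B6) → JP (A10,B7) → JP (A11,B8) → WU (A12,B9) → JP (A13,B10).
So the longest common subsequence has length 10.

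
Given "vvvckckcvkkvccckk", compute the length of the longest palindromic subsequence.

Using dp[i][j] = 2 + dp[i+1][j−1] if the ends match, else max(dp[i+1][j], dp[i][j−1]):
dp[1][17] = 10. A witness is kkcvkkvckk at positions 5,7,8,9,10,11,12,15,16,17.

10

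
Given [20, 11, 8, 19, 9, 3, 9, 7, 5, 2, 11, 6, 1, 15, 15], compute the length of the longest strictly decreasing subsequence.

7

One longest decreasing subsequence is 20, 11, 8, 7, 5, 2, 1 (positions 1,2,3,8,9,10,13), of length 7; no longer one exists.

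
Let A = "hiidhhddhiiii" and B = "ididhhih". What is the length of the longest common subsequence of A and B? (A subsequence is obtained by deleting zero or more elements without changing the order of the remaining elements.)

A longest common subsequence is iidhhh (length 6); the LCS DP confirms no longer common subsequence exists.

6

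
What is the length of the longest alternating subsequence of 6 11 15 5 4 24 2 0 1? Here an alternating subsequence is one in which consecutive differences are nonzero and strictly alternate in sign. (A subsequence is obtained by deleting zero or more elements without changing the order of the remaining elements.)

Track the best alternating length ending on an up-step vs a down-step at each position: up/down = 1/1, 2/1, 2/1, 1/3, 1/3, 4/1, 1/5, 1/5, 6/5.
The maximum over both is 6; one such subsequence is 6, 11, 5, 24, 0, 1.

6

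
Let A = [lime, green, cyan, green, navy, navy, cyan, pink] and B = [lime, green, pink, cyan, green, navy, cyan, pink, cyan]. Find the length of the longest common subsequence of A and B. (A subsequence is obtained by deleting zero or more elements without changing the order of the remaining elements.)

Backtracking the LCS table gives one alignment: lime (A1,B1) → green (A2,B2) → cyan (A3,B4) → green (A4,B5) → navy (A6,B6) → cyan (A7,B7) → pink (A8,B8).
So the longest common subsequence has length 7.

7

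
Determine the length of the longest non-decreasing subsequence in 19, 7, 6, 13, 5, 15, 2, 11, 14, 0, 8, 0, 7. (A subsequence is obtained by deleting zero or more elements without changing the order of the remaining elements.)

3

Scanning left to right, the best length ending at each element is: 19→1, 7→1, 6→1, 13→2, 5→1, 15→3, 2→1, 11→2, 14→3, 0→1, 8→2, 0→2, 7→3.
So the longest non-decreasing subsequence has length 3, e.g. 7, 13, 15.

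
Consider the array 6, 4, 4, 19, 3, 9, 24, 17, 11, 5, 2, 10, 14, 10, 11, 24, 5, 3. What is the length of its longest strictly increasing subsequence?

Scanning left to right, the best length ending at each element is: 6→1, 4→1, 4→1, 19→2, 3→1, 9→2, 24→3, 17→3, 11→3, 5→2, 2→1, 10→3, 14→4, 10→3, 11→4, 24→5, 5→2, 3→2.
So the longest increasing subsequence has length 5, e.g. 6, 9, 11, 14, 24.

5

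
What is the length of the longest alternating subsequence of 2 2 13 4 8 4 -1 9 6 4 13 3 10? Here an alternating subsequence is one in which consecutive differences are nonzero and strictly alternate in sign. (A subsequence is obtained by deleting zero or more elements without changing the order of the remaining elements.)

10

Track the best alternating length ending on an up-step vs a down-step at each position: up/down = 1/1, 1/1, 2/1, 2/3, 4/3, 2/5, 1/5, 6/3, 6/7, 6/7, 8/1, 6/9, 10/9.
The maximum over both is 10; one such subsequence is 2, 13, 4, 8, 4, 9, 6, 13, 3, 10.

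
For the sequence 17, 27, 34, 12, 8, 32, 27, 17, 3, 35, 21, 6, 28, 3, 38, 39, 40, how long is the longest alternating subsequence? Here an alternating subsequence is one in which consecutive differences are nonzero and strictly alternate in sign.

10

Track the best alternating length ending on an up-step vs a down-step at each position: up/down = 1/1, 2/1, 2/1, 1/3, 1/3, 4/3, 4/5, 4/5, 1/5, 6/1, 6/7, 6/7, 8/7, 1/9, 10/1, 10/1, 10/1.
The maximum over both is 10; one such subsequence is 17, 27, 12, 32, 27, 35, 21, 28, 3, 38.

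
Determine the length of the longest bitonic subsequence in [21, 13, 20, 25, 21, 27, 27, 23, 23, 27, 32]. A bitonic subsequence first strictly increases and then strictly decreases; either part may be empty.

6

One longest bitonic subsequence is 13, 20, 21, 23, 27, 32 (positions 2,3,5,8,10,11): it rises to 32 then falls. Length 6 is optimal.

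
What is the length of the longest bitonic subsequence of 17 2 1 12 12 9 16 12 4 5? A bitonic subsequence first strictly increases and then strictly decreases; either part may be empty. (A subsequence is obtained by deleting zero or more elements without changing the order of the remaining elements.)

One longest bitonic subsequence is 2, 12, 16, 12, 5 (positions 2,4,7,8,10): it rises to 16 then falls. Length 5 is optimal.

5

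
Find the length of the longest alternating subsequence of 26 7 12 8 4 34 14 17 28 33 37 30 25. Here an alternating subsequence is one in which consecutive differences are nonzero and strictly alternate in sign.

A longest alternating subsequence is 26, 7, 12, 8, 34, 14, 33, 30 (positions 1,2,3,4,6,7,10,12); its 7 consecutive differences strictly alternate in sign, and length 8 is optimal.

8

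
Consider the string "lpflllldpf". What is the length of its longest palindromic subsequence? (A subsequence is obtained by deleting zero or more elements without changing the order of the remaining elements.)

Using dp[i][j] = 2 + dp[i+1][j−1] if the ends match, else max(dp[i+1][j], dp[i][j−1]):
dp[1][10] = 6. A witness is fllllf at positions 3,4,5,6,7,10.

6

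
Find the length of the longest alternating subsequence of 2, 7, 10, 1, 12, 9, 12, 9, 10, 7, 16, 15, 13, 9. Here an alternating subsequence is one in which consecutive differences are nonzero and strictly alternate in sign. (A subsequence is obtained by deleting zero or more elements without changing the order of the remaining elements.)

11

Track the best alternating length ending on an up-step vs a down-step at each position: up/down = 1/1, 2/1, 2/1, 1/3, 4/1, 4/5, 6/1, 4/7, 8/7, 4/9, 10/1, 10/11, 10/11, 10/11.
The maximum over both is 11; one such subsequence is 2, 7, 1, 12, 9, 12, 9, 10, 7, 16, 15.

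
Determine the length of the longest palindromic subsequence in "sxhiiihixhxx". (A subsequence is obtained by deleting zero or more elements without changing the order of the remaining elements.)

8

One longest palindromic subsequence is xhiiiihx (positions 2,3,4,5,6,8,10,12); it reads the same forward and backward, and the interval DP gives dp[1][12] = 8.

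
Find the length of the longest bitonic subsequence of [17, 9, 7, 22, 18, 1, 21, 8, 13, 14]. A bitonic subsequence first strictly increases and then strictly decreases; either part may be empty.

4

Let inc[i] be the LIS ending at i and dec[i] the longest strictly decreasing subsequence starting at i. inc = [1, 1, 1, 2, 2, 1, 3, 2, 3, 4], dec = [4, 3, 2, 3, 2, 1, 2, 1, 1, 1].
max_i inc[i]+dec[i]−1 = 4, with one witness 17, 9, 7, 1.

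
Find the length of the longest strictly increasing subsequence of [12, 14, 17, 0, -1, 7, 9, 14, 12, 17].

Let dp[i] be the longest increasing subsequence ending at position i. Then dp = [1, 2, 3, 1, 1, 2, 3, 4, 4, 5].
The maximum is 5; one witness is 0, 7, 9, 14, 17 at positions 4,6,7,8,10.

5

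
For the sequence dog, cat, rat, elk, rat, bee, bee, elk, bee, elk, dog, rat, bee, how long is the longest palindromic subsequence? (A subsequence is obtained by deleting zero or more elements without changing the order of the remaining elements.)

7

Using dp[i][j] = 2 + dp[i+1][j−1] if the ends match, else max(dp[i+1][j], dp[i][j−1]):
dp[1][13] = 7. A witness is rat elk bee elk bee elk rat at positions 3,4,6,8,9,10,12.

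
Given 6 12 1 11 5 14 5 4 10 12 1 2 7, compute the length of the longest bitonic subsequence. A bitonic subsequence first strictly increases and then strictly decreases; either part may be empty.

6

Let inc[i] be the LIS ending at i and dec[i] the longest strictly decreasing subsequence starting at i. inc = [1, 2, 1, 2, 2, 3, 2, 2, 3, 4, 1, 2, 3], dec = [4, 5, 1, 4, 3, 4, 3, 2, 2, 2, 1, 1, 1].
max_i inc[i]+dec[i]−1 = 6, with one witness 6, 12, 11, 5, 4, 2.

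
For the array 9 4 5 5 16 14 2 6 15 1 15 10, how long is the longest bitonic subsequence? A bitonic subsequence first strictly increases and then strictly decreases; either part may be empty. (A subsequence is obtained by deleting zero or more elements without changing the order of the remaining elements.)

Let inc[i] be the LIS ending at i and dec[i] the longest strictly decreasing subsequence starting at i. inc = [1, 1, 2, 2, 3, 3, 1, 3, 4, 1, 4, 4], dec = [4, 3, 3, 3, 4, 3, 2, 2, 2, 1, 2, 1].
max_i inc[i]+dec[i]−1 = 6, with one witness 4, 5, 16, 14, 6, 1.

6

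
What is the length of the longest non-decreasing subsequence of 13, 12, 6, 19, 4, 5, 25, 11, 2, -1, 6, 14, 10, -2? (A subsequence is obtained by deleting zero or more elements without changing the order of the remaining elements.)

4

One longest non-decreasing subsequence is 4, 5, 11, 14 (positions 5,6,8,12), of length 4; no longer one exists.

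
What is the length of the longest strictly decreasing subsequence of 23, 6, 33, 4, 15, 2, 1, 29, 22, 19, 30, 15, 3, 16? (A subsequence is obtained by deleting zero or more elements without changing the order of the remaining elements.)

One longest decreasing subsequence is 33, 29, 22, 19, 15, 3 (positions 3,8,9,10,12,13), of length 6; no longer one exists.

6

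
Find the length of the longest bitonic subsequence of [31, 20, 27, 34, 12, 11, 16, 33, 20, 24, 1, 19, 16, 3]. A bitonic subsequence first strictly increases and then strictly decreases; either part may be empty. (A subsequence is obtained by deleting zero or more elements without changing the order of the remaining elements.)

One longest bitonic subsequence is 20, 27, 34, 33, 24, 19, 16, 3 (positions 2,3,4,8,10,12,13,14): it rises to 34 then falls. Length 8 is optimal.

8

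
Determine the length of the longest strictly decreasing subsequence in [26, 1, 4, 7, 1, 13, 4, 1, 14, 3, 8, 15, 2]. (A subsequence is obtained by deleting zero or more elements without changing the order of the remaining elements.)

5

Scanning left to right, the best length ending at each element is: 26→1, 1→2, 4→2, 7→2, 1→3, 13→2, 4→3, 1→4, 14→2, 3→4, 8→3, 15→2, 2→5.
So the longest decreasing subsequence has length 5, e.g. 26, 7, 4, 3, 2.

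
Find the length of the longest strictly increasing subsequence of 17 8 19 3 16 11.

One longest increasing subsequence is 17, 19 (positions 1,3), of length 2; no longer one exists.

2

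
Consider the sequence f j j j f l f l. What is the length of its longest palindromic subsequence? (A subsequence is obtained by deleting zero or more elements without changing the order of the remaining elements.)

5

One longest palindromic subsequence is fjjjf (positions 1,2,3,4,7); it reads the same forward and backward, and the interval DP gives dp[1][8] = 5.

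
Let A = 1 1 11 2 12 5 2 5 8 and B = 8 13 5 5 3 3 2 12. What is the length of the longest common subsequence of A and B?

A longest common subsequence is 2, 12 (length 2); the LCS DP confirms no longer common subsequence exists.

2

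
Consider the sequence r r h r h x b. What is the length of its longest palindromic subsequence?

One longest palindromic subsequence is hrh (positions 3,4,5); it reads the same forward and backward, and the interval DP gives dp[1][7] = 3.

3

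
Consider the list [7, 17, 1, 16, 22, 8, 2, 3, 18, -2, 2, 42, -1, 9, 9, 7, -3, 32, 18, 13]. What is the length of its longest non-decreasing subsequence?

6

Let dp[i] be the longest non-decreasing subsequence ending at position i. Then dp = [1, 2, 1, 2, 3, 2, 2, 3, 4, 1, 3, 5, 2, 4, 5, 4, 1, 6, 6, 6].
The maximum is 6; one witness is 1, 2, 3, 9, 9, 32 at positions 3,7,8,14,15,18.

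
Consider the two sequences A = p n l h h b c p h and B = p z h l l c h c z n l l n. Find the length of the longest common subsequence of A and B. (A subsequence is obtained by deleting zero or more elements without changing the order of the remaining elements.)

Backtracking the LCS table gives one alignment: p (A1,B1) → l (A3,B5) → h (A5,B7) → c (A7,B8).
So the longest common subsequence has length 4.

4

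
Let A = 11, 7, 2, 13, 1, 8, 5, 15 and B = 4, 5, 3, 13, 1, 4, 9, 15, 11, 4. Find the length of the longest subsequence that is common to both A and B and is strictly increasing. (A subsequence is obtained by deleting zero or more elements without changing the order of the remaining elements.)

For each value that appears in both, track the longest common increasing run ending there.
The best achievable length is 2; one witness is 5, 15 (A-positions 7,8, B-positions 2,8).

2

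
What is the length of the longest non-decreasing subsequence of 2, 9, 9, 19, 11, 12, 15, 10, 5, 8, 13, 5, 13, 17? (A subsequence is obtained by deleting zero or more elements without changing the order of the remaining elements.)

One longest non-decreasing subsequence is 2, 9, 9, 11, 12, 13, 13, 17 (positions 1,2,3,5,6,11,13,14), of length 8; no longer one exists.

8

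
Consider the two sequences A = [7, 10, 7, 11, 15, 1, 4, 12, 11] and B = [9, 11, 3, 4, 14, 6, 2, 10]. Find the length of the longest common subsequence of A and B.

A longest common subsequence is 11, 4 (length 2); the LCS DP confirms no longer common subsequence exists.

2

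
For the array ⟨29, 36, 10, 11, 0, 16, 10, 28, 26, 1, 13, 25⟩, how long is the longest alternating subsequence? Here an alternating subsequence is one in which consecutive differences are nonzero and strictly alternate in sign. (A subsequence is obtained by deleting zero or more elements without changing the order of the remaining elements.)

A longest alternating subsequence is 29, 36, 10, 11, 0, 16, 10, 28, 1, 13 (positions 1,2,3,4,5,6,7,8,10,11); its 9 consecutive differences strictly alternate in sign, and length 10 is optimal.

10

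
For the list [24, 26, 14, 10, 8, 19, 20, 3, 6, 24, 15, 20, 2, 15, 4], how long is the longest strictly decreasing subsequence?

6

Let dp[i] be the longest decreasing subsequence ending at position i. Then dp = [1, 1, 2, 3, 4, 2, 2, 5, 5, 2, 3, 3, 6, 4, 6].
The maximum is 6; one witness is 24, 14, 10, 8, 3, 2 at positions 1,3,4,5,8,13.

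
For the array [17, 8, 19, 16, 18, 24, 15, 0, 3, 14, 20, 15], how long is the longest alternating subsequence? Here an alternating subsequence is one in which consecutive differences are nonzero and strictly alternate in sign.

8

Track the best alternating length ending on an up-step vs a down-step at each position: up/down = 1/1, 1/2, 3/1, 3/4, 5/4, 5/1, 3/6, 1/6, 7/6, 7/6, 7/6, 7/8.
The maximum over both is 8; one such subsequence is 17, 8, 19, 16, 18, 15, 20, 15.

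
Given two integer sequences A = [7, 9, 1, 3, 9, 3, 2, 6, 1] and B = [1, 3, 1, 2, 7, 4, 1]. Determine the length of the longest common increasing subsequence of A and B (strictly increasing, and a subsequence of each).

2

A longest common strictly increasing subsequence is 1, 3 (length 2); it appears in order in both A and B, and no longer such subsequence exists.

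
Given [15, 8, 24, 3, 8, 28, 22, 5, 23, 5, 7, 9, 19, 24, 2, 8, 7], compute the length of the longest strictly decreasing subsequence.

5

Scanning left to right, the best length ending at each element is: 15→1, 8→2, 24→1, 3→3, 8→2, 28→1, 22→2, 5→3, 23→2, 5→3, 7→3, 9→3, 19→3, 24→2, 2→4, 8→4, 7→5.
So the longest decreasing subsequence has length 5, e.g. 24, 22, 9, 8, 7.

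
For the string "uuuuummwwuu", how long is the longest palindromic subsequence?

One longest palindromic subsequence is uuuuuuu (positions 1,2,3,4,5,10,11); it reads the same forward and backward, and the interval DP gives dp[1][11] = 7.

7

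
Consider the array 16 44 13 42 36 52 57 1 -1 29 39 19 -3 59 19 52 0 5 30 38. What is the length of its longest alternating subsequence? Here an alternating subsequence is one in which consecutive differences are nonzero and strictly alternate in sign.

A longest alternating subsequence is 16, 44, 13, 42, 36, 52, 1, 29, 19, 59, 19, 52, 0, 5 (positions 1,2,3,4,5,6,8,10,12,14,15,16,17,18); its 13 consecutive differences strictly alternate in sign, and length 14 is optimal.

14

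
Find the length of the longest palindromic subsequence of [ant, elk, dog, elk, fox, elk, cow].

Using dp[i][j] = 2 + dp[i+1][j−1] if the ends match, else max(dp[i+1][j], dp[i][j−1]):
dp[1][7] = 3. A witness is elk fox elk at positions 4,5,6.

3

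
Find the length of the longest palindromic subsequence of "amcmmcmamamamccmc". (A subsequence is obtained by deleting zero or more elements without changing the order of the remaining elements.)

Using dp[i][j] = 2 + dp[i+1][j−1] if the ends match, else max(dp[i+1][j], dp[i][j−1]):
dp[1][17] = 13. A witness is cmcmamamamcmc at positions 3,4,6,7,8,9,10,11,12,13,15,16,17.

13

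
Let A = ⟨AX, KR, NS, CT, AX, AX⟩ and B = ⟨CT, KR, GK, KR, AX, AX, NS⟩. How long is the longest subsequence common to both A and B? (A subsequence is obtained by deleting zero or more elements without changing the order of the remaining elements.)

Backtracking the LCS table gives one alignment: KR (A2,B4) → AX (A5,B5) → AX (A6,B6).
So the longest common subsequence has length 3.

3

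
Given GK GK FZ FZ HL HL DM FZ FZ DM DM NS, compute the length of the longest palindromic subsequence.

One longest palindromic subsequence is FZ FZ HL HL FZ FZ (positions 3,4,5,6,8,9); it reads the same forward and backward, and the interval DP gives dp[1][12] = 6.

6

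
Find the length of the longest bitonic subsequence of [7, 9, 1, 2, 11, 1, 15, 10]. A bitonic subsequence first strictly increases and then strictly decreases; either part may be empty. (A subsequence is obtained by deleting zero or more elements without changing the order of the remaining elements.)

One longest bitonic subsequence is 7, 9, 11, 15, 10 (positions 1,2,5,7,8): it rises to 15 then falls. Length 5 is optimal.

5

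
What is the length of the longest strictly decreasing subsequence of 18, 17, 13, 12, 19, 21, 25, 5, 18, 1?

6

Let dp[i] be the longest decreasing subsequence ending at position i. Then dp = [1, 2, 3, 4, 1, 1, 1, 5, 2, 6].
The maximum is 6; one witness is 18, 17, 13, 12, 5, 1 at positions 1,2,3,4,8,10.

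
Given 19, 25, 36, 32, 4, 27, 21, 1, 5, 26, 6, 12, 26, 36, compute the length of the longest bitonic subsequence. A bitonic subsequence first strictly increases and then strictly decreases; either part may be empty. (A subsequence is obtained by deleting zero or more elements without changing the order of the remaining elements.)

7

Let inc[i] be the LIS ending at i and dec[i] the longest strictly decreasing subsequence starting at i. inc = [1, 2, 3, 3, 1, 3, 2, 1, 2, 3, 3, 4, 5, 6], dec = [3, 3, 5, 4, 2, 3, 2, 1, 1, 2, 1, 1, 1, 1].
max_i inc[i]+dec[i]−1 = 7, with one witness 19, 25, 36, 32, 27, 26, 12.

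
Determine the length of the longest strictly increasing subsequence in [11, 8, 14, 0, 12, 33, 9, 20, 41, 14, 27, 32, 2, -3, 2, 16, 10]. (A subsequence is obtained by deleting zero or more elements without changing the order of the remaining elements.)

5

Scanning left to right, the best length ending at each element is: 11→1, 8→1, 14→2, 0→1, 12→2, 33→3, 9→2, 20→3, 41→4, 14→3, 27→4, 32→5, 2→2, -3→1, 2→2, 16→4, 10→3.
So the longest increasing subsequence has length 5, e.g. 11, 14, 20, 27, 32.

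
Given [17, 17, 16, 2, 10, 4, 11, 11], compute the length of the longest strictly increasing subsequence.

Scanning left to right, the best length ending at each element is: 17→1, 17→1, 16→1, 2→1, 10→2, 4→2, 11→3, 11→3.
So the longest increasing subsequence has length 3, e.g. 2, 10, 11.

3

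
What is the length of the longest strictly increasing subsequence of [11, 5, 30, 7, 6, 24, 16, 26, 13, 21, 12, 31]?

Scanning left to right, the best length ending at each element is: 11→1, 5→1, 30→2, 7→2, 6→2, 24→3, 16→3, 26→4, 13→3, 21→4, 12→3, 31→5.
So the longest increasing subsequence has length 5, e.g. 5, 7, 24, 26, 31.

5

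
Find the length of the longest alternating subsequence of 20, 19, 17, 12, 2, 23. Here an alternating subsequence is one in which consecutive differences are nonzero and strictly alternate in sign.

3

Track the best alternating length ending on an up-step vs a down-step at each position: up/down = 1/1, 1/2, 1/2, 1/2, 1/2, 3/1.
The maximum over both is 3; one such subsequence is 20, 19, 23.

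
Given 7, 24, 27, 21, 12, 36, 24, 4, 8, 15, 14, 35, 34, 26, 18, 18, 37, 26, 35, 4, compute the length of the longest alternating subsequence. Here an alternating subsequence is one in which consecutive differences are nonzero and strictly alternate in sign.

Track the best alternating length ending on an up-step vs a down-step at each position: up/down = 1/1, 2/1, 2/1, 2/3, 2/3, 4/1, 4/5, 1/5, 6/5, 6/5, 6/7, 8/5, 8/9, 8/9, 8/9, 8/9, 10/1, 10/11, 12/11, 1/13.
The maximum over both is 13; one such subsequence is 7, 24, 21, 36, 4, 15, 14, 35, 34, 37, 26, 35, 4.

13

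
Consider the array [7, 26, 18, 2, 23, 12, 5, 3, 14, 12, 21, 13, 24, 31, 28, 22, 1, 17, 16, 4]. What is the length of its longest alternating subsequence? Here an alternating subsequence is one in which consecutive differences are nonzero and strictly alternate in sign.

13

A longest alternating subsequence is 7, 26, 18, 23, 12, 14, 12, 21, 13, 24, 1, 17, 16 (positions 1,2,3,5,6,9,10,11,12,13,17,18,19); its 12 consecutive differences strictly alternate in sign, and length 13 is optimal.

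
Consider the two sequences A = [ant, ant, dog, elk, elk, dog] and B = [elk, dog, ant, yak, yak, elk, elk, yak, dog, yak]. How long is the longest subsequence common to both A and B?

A longest common subsequence is ant, elk, elk, dog (length 4); the LCS DP confirms no longer common subsequence exists.

4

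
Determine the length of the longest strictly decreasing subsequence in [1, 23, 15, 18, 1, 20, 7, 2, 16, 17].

4

Scanning left to right, the best length ending at each element is: 1→1, 23→1, 15→2, 18→2, 1→3, 20→2, 7→3, 2→4, 16→3, 17→3.
So the longest decreasing subsequence has length 4, e.g. 23, 15, 7, 2.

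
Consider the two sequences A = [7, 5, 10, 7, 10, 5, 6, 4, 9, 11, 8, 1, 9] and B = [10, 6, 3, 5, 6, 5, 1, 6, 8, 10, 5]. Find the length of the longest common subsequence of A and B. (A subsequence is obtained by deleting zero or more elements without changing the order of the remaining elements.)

4

A longest common subsequence is 5, 5, 6, 8 (length 4); the LCS DP confirms no longer common subsequence exists.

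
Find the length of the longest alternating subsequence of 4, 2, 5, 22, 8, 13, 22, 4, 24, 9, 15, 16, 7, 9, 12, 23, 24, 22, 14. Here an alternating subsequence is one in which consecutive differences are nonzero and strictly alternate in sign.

12

Track the best alternating length ending on an up-step vs a down-step at each position: up/down = 1/1, 1/2, 3/1, 3/1, 3/4, 5/4, 5/1, 3/6, 7/1, 7/8, 9/8, 9/8, 7/10, 11/10, 11/10, 11/8, 11/1, 11/12, 11/12.
The maximum over both is 12; one such subsequence is 4, 2, 22, 8, 13, 4, 24, 9, 15, 7, 23, 22.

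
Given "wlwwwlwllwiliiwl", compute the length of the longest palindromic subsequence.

10

One longest palindromic subsequence is lwlwllwlwl (positions 2,3,6,7,8,9,10,12,15,16); it reads the same forward and backward, and the interval DP gives dp[1][16] = 10.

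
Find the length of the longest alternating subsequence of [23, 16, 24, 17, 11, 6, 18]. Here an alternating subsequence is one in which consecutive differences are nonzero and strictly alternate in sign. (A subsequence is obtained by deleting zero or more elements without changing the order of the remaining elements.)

Track the best alternating length ending on an up-step vs a down-step at each position: up/down = 1/1, 1/2, 3/1, 3/4, 1/4, 1/4, 5/4.
The maximum over both is 5; one such subsequence is 23, 16, 24, 17, 18.

5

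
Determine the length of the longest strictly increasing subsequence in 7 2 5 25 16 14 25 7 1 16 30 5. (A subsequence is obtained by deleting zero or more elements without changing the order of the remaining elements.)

5

Let dp[i] be the longest increasing subsequence ending at position i. Then dp = [1, 1, 2, 3, 3, 3, 4, 3, 1, 4, 5, 2].
The maximum is 5; one witness is 2, 5, 16, 25, 30 at positions 2,3,5,7,11.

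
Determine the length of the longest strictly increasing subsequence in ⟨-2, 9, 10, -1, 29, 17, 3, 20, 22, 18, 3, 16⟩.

Let dp[i] be the longest increasing subsequence ending at position i. Then dp = [1, 2, 3, 2, 4, 4, 3, 5, 6, 5, 3, 4].
The maximum is 6; one witness is -2, 9, 10, 17, 20, 22 at positions 1,2,3,6,8,9.

6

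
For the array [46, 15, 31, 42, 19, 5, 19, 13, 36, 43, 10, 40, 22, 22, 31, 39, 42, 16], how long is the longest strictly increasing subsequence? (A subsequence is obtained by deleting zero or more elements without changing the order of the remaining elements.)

6

Let dp[i] be the longest increasing subsequence ending at position i. Then dp = [1, 1, 2, 3, 2, 1, 2, 2, 3, 4, 2, 4, 3, 3, 4, 5, 6, 3].
The maximum is 6; one witness is 15, 19, 22, 31, 39, 42 at positions 2,5,13,15,16,17.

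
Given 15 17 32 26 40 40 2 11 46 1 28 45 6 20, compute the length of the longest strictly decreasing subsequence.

Let dp[i] be the longest decreasing subsequence ending at position i. Then dp = [1, 1, 1, 2, 1, 1, 3, 3, 1, 4, 2, 2, 4, 3].
The maximum is 4; one witness is 32, 26, 2, 1 at positions 3,4,7,10.

4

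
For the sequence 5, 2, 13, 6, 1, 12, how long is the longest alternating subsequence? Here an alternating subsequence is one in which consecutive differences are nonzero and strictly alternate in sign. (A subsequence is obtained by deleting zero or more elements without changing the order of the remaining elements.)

5

Track the best alternating length ending on an up-step vs a down-step at each position: up/down = 1/1, 1/2, 3/1, 3/4, 1/4, 5/4.
The maximum over both is 5; one such subsequence is 5, 2, 13, 6, 12.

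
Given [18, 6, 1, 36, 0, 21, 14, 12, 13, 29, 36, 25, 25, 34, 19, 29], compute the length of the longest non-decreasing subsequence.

6

One longest non-decreasing subsequence is 6, 12, 13, 25, 25, 34 (positions 2,8,9,12,13,14), of length 6; no longer one exists.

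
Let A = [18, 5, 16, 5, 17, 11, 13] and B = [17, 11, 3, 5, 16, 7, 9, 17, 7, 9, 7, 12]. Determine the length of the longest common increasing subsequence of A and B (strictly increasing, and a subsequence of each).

3

For each value that appears in both, track the longest common increasing run ending there.
The best achievable length is 3; one witness is 5, 16, 17 (A-positions 2,3,5, B-positions 4,5,8).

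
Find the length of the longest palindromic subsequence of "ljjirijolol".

7

One longest palindromic subsequence is ljirijl (positions 1,3,4,5,6,7,11); it reads the same forward and backward, and the interval DP gives dp[1][11] = 7.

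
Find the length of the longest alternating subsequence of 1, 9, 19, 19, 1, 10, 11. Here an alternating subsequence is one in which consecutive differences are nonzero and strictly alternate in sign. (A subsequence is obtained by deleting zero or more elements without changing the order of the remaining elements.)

A longest alternating subsequence is 1, 9, 1, 10 (positions 1,2,5,6); its 3 consecutive differences strictly alternate in sign, and length 4 is optimal.

4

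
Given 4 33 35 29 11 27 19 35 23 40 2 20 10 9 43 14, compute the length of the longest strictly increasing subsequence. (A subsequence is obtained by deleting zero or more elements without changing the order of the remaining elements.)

Scanning left to right, the best length ending at each element is: 4→1, 33→2, 35→3, 29→2, 11→2, 27→3, 19→3, 35→4, 23→4, 40→5, 2→1, 20→4, 10→2, 9→2, 43→6, 14→3.
So the longest increasing subsequence has length 6, e.g. 4, 11, 27, 35, 40, 43.

6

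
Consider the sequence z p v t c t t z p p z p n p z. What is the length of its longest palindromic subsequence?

One longest palindromic subsequence is zpzppzpz (positions 1,2,8,9,10,11,14,15); it reads the same forward and backward, and the interval DP gives dp[1][15] = 8.

8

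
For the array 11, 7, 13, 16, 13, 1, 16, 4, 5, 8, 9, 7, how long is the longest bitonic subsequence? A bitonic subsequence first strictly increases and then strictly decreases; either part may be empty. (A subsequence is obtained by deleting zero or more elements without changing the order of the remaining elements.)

Let inc[i] be the LIS ending at i and dec[i] the longest strictly decreasing subsequence starting at i. inc = [1, 1, 2, 3, 2, 1, 3, 2, 3, 4, 5, 4], dec = [3, 2, 3, 4, 3, 1, 3, 1, 1, 2, 2, 1].
max_i inc[i]+dec[i]−1 = 6, with one witness 11, 13, 16, 13, 9, 7.

6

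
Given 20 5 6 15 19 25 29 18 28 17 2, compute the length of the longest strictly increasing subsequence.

Scanning left to right, the best length ending at each element is: 20→1, 5→1, 6→2, 15→3, 19→4, 25→5, 29→6, 18→4, 28→6, 17→4, 2→1.
So the longest increasing subsequence has length 6, e.g. 5, 6, 15, 19, 25, 29.

6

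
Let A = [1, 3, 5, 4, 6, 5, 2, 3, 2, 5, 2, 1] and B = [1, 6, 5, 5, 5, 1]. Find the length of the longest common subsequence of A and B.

A longest common subsequence is 1, 5, 5, 5, 1 (length 5); the LCS DP confirms no longer common subsequence exists.

5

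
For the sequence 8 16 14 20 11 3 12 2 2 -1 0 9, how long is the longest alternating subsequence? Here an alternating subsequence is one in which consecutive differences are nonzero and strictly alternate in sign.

Track the best alternating length ending on an up-step vs a down-step at each position: up/down = 1/1, 2/1, 2/3, 4/1, 2/5, 1/5, 6/5, 1/7, 1/7, 1/7, 8/7, 8/7.
The maximum over both is 8; one such subsequence is 8, 16, 14, 20, 11, 12, -1, 0.

8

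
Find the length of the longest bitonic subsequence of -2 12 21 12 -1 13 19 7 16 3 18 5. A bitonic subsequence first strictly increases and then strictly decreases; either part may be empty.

Let inc[i] be the LIS ending at i and dec[i] the longest strictly decreasing subsequence starting at i. inc = [1, 2, 3, 2, 2, 3, 4, 3, 4, 3, 5, 4], dec = [1, 3, 4, 3, 1, 3, 3, 2, 2, 1, 2, 1].
max_i inc[i]+dec[i]−1 = 6, with one witness -2, 12, 21, 19, 18, 5.

6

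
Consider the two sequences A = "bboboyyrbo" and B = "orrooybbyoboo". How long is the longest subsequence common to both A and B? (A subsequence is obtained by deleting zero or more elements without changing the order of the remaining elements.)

6

Backtracking the LCS table gives one alignment: b (A1,B7) → b (A2,B8) → o (A3,B10) → b (A4,B11) → o (A5,B12) → o (A10,B13).
So the longest common subsequence has length 6.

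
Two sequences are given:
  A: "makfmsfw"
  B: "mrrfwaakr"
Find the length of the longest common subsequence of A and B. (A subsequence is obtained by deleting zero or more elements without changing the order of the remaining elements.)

3

A longest common subsequence is mak (length 3); the LCS DP confirms no longer common subsequence exists.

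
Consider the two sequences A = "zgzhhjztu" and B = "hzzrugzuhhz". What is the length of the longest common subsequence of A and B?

Backtracking the LCS table gives one alignment: z (A1,B3) → g (A2,B6) → z (A3,B7) → h (A4,B9) → h (A5,B10) → z (A7,B11).
So the longest common subsequence has length 6.

6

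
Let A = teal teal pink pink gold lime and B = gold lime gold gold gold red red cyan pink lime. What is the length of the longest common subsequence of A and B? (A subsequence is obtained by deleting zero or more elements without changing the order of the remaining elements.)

Backtracking the LCS table gives one alignment: pink (A4,B9) → lime (A6,B10).
So the longest common subsequence has length 2.

2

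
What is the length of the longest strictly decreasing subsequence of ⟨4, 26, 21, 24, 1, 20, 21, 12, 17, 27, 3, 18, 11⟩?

5

Scanning left to right, the best length ending at each element is: 4→1, 26→1, 21→2, 24→2, 1→3, 20→3, 21→3, 12→4, 17→4, 27→1, 3→5, 18→4, 11→5.
So the longest decreasing subsequence has length 5, e.g. 26, 21, 20, 12, 3.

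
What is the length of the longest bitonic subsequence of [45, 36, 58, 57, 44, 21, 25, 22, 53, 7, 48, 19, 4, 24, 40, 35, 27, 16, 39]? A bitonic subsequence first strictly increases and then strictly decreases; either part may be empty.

9

Let inc[i] be the LIS ending at i and dec[i] the longest strictly decreasing subsequence starting at i. inc = [1, 1, 2, 2, 2, 1, 2, 2, 3, 1, 3, 2, 1, 3, 4, 4, 4, 2, 5], dec = [6, 5, 8, 7, 5, 3, 4, 3, 6, 2, 5, 2, 1, 2, 4, 3, 2, 1, 1].
max_i inc[i]+dec[i]−1 = 9, with one witness 45, 58, 57, 53, 48, 40, 35, 27, 16.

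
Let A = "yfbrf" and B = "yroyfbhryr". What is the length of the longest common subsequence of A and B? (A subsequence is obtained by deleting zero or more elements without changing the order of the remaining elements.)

4

Backtracking the LCS table gives one alignment: y (A1,B4) → f (A2,B5) → b (A3,B6) → r (A4,B10).
So the longest common subsequence has length 4.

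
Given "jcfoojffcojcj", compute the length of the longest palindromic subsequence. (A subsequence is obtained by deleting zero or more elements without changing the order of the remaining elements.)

8

One longest palindromic subsequence is jcjffjcj (positions 1,2,6,7,8,11,12,13); it reads the same forward and backward, and the interval DP gives dp[1][13] = 8.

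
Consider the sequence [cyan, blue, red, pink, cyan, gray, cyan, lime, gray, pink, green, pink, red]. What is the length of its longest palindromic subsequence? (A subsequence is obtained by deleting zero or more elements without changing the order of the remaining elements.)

7

Using dp[i][j] = 2 + dp[i+1][j−1] if the ends match, else max(dp[i+1][j], dp[i][j−1]):
dp[1][13] = 7. A witness is red pink gray lime gray pink red at positions 3,4,6,8,9,12,13.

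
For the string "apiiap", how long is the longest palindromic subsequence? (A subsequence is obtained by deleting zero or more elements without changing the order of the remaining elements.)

4

One longest palindromic subsequence is piip (positions 2,3,4,6); it reads the same forward and backward, and the interval DP gives dp[1][6] = 4.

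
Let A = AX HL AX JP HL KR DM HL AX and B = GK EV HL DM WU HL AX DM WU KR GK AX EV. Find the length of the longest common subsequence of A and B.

Backtracking the LCS table gives one alignment: HL (A2,B6) → AX (A3,B7) → KR (A6,B10) → AX (A9,B12).
So the longest common subsequence has length 4.

4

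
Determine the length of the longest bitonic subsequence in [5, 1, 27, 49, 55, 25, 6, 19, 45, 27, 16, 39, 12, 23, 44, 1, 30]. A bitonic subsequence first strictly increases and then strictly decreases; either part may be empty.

9

Let inc[i] be the LIS ending at i and dec[i] the longest strictly decreasing subsequence starting at i. inc = [1, 1, 2, 3, 4, 2, 2, 3, 4, 4, 3, 5, 3, 4, 6, 1, 5], dec = [2, 1, 6, 6, 6, 5, 2, 4, 5, 4, 3, 3, 2, 2, 2, 1, 1].
max_i inc[i]+dec[i]−1 = 9, with one witness 5, 27, 49, 55, 45, 27, 16, 12, 1.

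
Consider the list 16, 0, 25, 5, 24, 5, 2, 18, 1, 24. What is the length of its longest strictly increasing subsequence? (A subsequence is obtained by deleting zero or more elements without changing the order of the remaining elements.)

Scanning left to right, the best length ending at each element is: 16→1, 0→1, 25→2, 5→2, 24→3, 5→2, 2→2, 18→3, 1→2, 24→4.
So the longest increasing subsequence has length 4, e.g. 0, 5, 18, 24.

4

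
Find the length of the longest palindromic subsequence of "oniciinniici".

One longest palindromic subsequence is iciinniici (positions 3,4,5,6,7,8,9,10,11,12); it reads the same forward and backward, and the interval DP gives dp[1][12] = 10.

10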